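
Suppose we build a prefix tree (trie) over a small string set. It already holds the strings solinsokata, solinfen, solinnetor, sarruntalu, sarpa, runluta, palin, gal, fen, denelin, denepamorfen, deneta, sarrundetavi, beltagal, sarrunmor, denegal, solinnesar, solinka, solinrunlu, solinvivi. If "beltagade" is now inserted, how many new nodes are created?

2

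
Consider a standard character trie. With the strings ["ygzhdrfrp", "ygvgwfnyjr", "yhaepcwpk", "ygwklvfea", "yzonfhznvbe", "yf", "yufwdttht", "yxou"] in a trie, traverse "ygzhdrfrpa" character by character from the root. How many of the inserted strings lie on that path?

Check each prefix of "ygzhdrfrpa" against the stored set — each match is an end-marker on the path.
Prefixes of the query that are stored words: "ygzhdrfrp"
Count: 1

1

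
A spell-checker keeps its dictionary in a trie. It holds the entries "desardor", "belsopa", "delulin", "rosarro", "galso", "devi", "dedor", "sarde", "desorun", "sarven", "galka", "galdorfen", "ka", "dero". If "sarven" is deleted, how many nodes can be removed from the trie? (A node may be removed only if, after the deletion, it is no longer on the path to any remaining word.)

Walk "sarven" from the leaf back toward the root, removing each node that no remaining word uses.
The suffix "ven" (3 nodes) is used only by "sarven"; the node for "sar" still has the child "d", so pruning stops there.
Nodes removed: 3

3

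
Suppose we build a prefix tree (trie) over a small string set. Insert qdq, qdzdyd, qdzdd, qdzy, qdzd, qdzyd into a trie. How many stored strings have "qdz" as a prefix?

Traverse to the node for "qdz", then collect every word in that subtree.
Words under "qdz": qdzd, qdzdd, qdzdyd, qdzy, qdzyd
Count: 5

5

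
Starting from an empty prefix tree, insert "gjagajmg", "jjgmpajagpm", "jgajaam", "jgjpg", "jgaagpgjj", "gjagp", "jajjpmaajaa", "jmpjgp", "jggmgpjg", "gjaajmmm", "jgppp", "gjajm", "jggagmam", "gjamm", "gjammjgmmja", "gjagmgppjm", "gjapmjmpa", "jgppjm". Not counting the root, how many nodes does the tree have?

93

Trace insertions, counting only characters that open a new branch:
  "gjagajmg" → 8 new (g, j, a, g, a, j, m, g)
  "jjgmpajagpm" → 11 new (j, j, g, m, p, a, j, a, g, p, m)
  "jgajaam" → prefix "j" already present; 6 new (g, a, j, a, a, m)
  "jgjpg" → prefix "jg" already present; 3 new (j, p, g)
  "jgaagpgjj" → prefix "jga" already present; 6 new (a, g, p, g, j, j)
  "gjagp" → prefix "gjag" already present; 1 new (p)
  "jajjpmaajaa" → prefix "j" already present; 10 new (a, j, j, p, m, a, a, j, a, a)
  "jmpjgp" → prefix "j" already present; 5 new (m, p, j, g, p)
  "jggmgpjg" → prefix "jg" already present; 6 new (g, m, g, p, j, g)
  "gjaajmmm" → prefix "gja" already present; 5 new (a, j, m, m, m)
  "jgppp" → prefix "jg" already present; 3 new (p, p, p)
  "gjajm" → prefix "gja" already present; 2 new (j, m)
  "jggagmam" → prefix "jgg" already present; 5 new (a, g, m, a, m)
  "gjamm" → prefix "gja" already present; 2 new (m, m)
  "gjammjgmmja" → prefix "gjamm" already present; 6 new (j, g, m, m, j, a)
  "gjagmgppjm" → prefix "gjag" already present; 6 new (m, g, p, p, j, m)
  "gjapmjmpa" → prefix "gja" already present; 6 new (p, m, j, m, p, a)
  "jgppjm" → prefix "jgpp" already present; 2 new (j, m)
Total nodes = 8 + 11 + 6 + 3 + 6 + 1 + 10 + 5 + 6 + 5 + 3 + 2 + 5 + 2 + 6 + 6 + 6 + 2 = 93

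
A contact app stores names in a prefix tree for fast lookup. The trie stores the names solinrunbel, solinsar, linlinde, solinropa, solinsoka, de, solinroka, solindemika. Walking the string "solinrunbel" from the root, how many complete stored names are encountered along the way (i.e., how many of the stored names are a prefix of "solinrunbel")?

Check each prefix of "solinrunbel" against the stored set — each match is an end-marker on the path.
Prefixes of the query that are stored words: "solinrunbel"
Count: 1

1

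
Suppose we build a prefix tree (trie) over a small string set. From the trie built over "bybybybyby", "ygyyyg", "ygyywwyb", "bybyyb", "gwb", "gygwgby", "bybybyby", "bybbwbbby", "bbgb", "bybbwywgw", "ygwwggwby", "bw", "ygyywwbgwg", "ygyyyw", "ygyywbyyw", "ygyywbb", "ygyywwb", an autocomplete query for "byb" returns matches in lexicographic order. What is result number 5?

Words with prefix "byb", in lexicographic order: "bybbwbbby", "bybbwywgw", "bybybyby", "bybybybyby", "bybyyb"
Position 5: bybyyb

bybyyb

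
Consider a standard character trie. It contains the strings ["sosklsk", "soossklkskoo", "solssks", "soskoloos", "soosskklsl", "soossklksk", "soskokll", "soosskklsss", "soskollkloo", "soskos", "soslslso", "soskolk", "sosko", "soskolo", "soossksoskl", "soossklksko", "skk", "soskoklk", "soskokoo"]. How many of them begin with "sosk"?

10

Walk to "sosk"; the words in its subtree are exactly those with that prefix.
Matches: "sosklsk", "sosko", "soskoklk", "soskokll", "soskokoo", "soskolk", "soskollkloo", "soskolo", "soskoloos", "soskos"
Count: 10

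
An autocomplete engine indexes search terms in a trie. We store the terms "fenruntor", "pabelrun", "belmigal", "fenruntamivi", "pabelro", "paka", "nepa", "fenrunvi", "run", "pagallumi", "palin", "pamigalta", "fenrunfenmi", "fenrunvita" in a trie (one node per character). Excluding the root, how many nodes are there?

For each word, the new-node count is its length minus the longest prefix already in the trie:
  "fenruntor" → 9 new (f, e, n, r, u, n, t, o, r)
  "pabelrun" → 8 new (p, a, b, e, l, r, u, n)
  "belmigal" → 8 new (b, e, l, m, i, g, a, l)
  "fenruntamivi" → prefix "fenrunt" already present; 5 new (a, m, i, v, i)
  "pabelro" → prefix "pabelr" already present; 1 new (o)
  "paka" → prefix "pa" already present; 2 new (k, a)
  "nepa" → 4 new (n, e, p, a)
  "fenrunvi" → prefix "fenrun" already present; 2 new (v, i)
  "run" → 3 new (r, u, n)
  "pagallumi" → prefix "pa" already present; 7 new (g, a, l, l, u, m, i)
  "palin" → prefix "pa" already present; 3 new (l, i, n)
  "pamigalta" → prefix "pa" already present; 7 new (m, i, g, a, l, t, a)
  "fenrunfenmi" → prefix "fenrun" already present; 5 new (f, e, n, m, i)
  "fenrunvita" → prefix "fenrunvi" already present; 2 new (t, a)
Total nodes = 9 + 8 + 8 + 5 + 1 + 2 + 4 + 2 + 3 + 7 + 3 + 7 + 5 + 2 = 66

66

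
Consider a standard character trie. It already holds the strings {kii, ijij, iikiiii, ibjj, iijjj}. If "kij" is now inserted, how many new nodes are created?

The longest prefix of "kij" already in the trie is "ki" (length 2).
New nodes needed: |"kij"| − 2 = 3 − 2 = 1.

1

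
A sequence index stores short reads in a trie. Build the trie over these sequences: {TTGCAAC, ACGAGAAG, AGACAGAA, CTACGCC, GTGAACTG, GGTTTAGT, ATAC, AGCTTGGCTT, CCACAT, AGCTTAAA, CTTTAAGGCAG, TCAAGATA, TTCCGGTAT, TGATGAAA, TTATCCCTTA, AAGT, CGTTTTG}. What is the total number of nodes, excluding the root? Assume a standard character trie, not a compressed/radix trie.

110

For each word, the new-node count is its length minus the longest prefix already in the trie:
  "TTGCAAC" → 7 new (T, T, G, C, A, A, C)
  "ACGAGAAG" → 8 new (A, C, G, A, G, A, A, G)
  "AGACAGAA" → prefix "A" already present; 7 new (G, A, C, A, G, A, A)
  "CTACGCC" → 7 new (C, T, A, C, G, C, C)
  "GTGAACTG" → 8 new (G, T, G, A, A, C, T, G)
  "GGTTTAGT" → prefix "G" already present; 7 new (G, T, T, T, A, G, T)
  "ATAC" → prefix "A" already present; 3 new (T, A, C)
  "AGCTTGGCTT" → prefix "AG" already present; 8 new (C, T, T, G, G, C, T, T)
  "CCACAT" → prefix "C" already present; 5 new (C, A, C, A, T)
  "AGCTTAAA" → prefix "AGCTT" already present; 3 new (A, A, A)
  "CTTTAAGGCAG" → prefix "CT" already present; 9 new (T, T, A, A, G, G, C, A, G)
  "TCAAGATA" → prefix "T" already present; 7 new (C, A, A, G, A, T, A)
  "TTCCGGTAT" → prefix "TT" already present; 7 new (C, C, G, G, T, A, T)
  "TGATGAAA" → prefix "T" already present; 7 new (G, A, T, G, A, A, A)
  "TTATCCCTTA" → prefix "TT" already present; 8 new (A, T, C, C, C, T, T, A)
  "AAGT" → prefix "A" already present; 3 new (A, G, T)
  "CGTTTTG" → prefix "C" already present; 6 new (G, T, T, T, T, G)
Total nodes = 7 + 8 + 7 + 7 + 8 + 7 + 3 + 8 + 5 + 3 + 9 + 7 + 7 + 7 + 8 + 3 + 6 = 110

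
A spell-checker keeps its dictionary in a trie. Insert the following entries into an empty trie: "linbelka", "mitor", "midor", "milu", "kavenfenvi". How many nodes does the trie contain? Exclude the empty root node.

28

For each word, the new-node count is its length minus the longest prefix already in the trie:
  "linbelka" → 8 new (l, i, n, b, e, l, k, a)
  "mitor" → 5 new (m, i, t, o, r)
  "midor" → prefix "mi" already present; 3 new (d, o, r)
  "milu" → prefix "mi" already present; 2 new (l, u)
  "kavenfenvi" → 10 new (k, a, v, e, n, f, e, n, v, i)
Total nodes = 8 + 5 + 3 + 2 + 10 = 28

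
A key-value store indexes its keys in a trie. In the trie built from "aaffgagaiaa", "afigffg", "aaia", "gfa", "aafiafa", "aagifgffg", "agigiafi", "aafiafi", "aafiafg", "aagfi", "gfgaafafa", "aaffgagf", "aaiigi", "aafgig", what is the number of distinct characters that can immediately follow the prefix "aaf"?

3

The children of the "aaf" node are the distinct next characters among strings starting with "aaf".
Characters that immediately follow "aaf" among the stored strings: {f, g, i}.
That node has 3 child edges.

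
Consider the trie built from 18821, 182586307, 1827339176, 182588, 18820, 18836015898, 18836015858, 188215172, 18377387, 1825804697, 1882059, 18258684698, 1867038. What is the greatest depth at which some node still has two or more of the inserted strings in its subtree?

Look for the deepest trie node that still has at least two words in its subtree.
e.g. "18836015858" and "18836015898" share the prefix "188360158" of length 9; no pair shares a longer one.
Longest shared-prefix length: 9

9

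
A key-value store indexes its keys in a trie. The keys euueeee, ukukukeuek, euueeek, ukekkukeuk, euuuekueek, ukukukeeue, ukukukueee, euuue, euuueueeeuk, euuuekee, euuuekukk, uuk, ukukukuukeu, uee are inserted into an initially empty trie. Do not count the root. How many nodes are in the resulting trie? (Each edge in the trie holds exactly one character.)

For each word, the new-node count is its length minus the longest prefix already in the trie:
  "euueeee" → 7 new (e, u, u, e, e, e, e)
  "ukukukeuek" → 10 new (u, k, u, k, u, k, e, u, e, k)
  "euueeek" → prefix "euueee" already present; 1 new (k)
  "ukekkukeuk" → prefix "uk" already present; 8 new (e, k, k, u, k, e, u, k)
  "euuuekueek" → prefix "euu" already present; 7 new (u, e, k, u, e, e, k)
  "ukukukeeue" → prefix "ukukuke" already present; 3 new (e, u, e)
  "ukukukueee" → prefix "ukukuk" already present; 4 new (u, e, e, e)
  "euuue" → prefix "euuue" already present; 0 new (none)
  "euuueueeeuk" → prefix "euuue" already present; 6 new (u, e, e, e, u, k)
  "euuuekee" → prefix "euuuek" already present; 2 new (e, e)
  "euuuekukk" → prefix "euuueku" already present; 2 new (k, k)
  "uuk" → prefix "u" already present; 2 new (u, k)
  "ukukukuukeu" → prefix "ukukuku" already present; 4 new (u, k, e, u)
  "uee" → prefix "u" already present; 2 new (e, e)
Total nodes = 7 + 10 + 1 + 8 + 7 + 3 + 4 + 0 + 6 + 2 + 2 + 2 + 4 + 2 = 58

58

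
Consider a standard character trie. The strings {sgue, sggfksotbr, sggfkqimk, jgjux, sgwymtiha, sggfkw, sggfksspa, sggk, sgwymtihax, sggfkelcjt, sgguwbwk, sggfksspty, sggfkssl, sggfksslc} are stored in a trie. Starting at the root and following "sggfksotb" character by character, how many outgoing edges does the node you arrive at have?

The children of the "sggfksotb" node are the distinct next characters among strings starting with "sggfksotb".
Distinct next characters after "sggfksotb": r.
That node has 1 child edge.

1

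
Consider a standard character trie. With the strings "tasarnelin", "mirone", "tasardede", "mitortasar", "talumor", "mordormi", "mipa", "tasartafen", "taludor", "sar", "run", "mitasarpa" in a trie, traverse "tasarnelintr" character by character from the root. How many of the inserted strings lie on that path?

Traverse "tasarnelintr" character by character; count nodes along the way that are marked as word ends.
Prefixes of the query that are stored words: "tasarnelin"
Count: 1

1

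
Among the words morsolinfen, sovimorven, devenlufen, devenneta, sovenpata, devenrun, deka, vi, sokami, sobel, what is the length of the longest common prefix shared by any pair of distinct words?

5

The deepest shared node is where two words last agree before diverging.
e.g. "devenlufen" and "devenneta" share the prefix "deven" of length 5; no pair shares a longer one.
Longest shared-prefix length: 5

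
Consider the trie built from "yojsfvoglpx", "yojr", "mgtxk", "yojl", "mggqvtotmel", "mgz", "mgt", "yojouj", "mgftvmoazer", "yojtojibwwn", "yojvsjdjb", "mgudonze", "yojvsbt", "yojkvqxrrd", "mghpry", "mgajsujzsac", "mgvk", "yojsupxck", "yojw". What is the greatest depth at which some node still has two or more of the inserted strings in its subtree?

Equivalently: take the maximum, over all pairs, of their longest common prefix length.
"yojvsbt" and "yojvsjdjb" agree on "yojvs" (5 characters) before diverging; nothing deeper is shared.
Longest shared-prefix length: 5

5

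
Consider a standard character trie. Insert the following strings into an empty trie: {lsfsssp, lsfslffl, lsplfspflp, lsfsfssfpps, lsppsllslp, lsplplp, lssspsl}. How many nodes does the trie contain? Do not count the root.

Trace insertions, counting only characters that open a new branch:
  "lsfsssp" → 7 new (l, s, f, s, s, s, p)
  "lsfslffl" → prefix "lsfs" already present; 4 new (l, f, f, l)
  "lsplfspflp" → prefix "ls" already present; 8 new (p, l, f, s, p, f, l, p)
  "lsfsfssfpps" → prefix "lsfs" already present; 7 new (f, s, s, f, p, p, s)
  "lsppsllslp" → prefix "lsp" already present; 7 new (p, s, l, l, s, l, p)
  "lsplplp" → prefix "lspl" already present; 3 new (p, l, p)
  "lssspsl" → prefix "ls" already present; 5 new (s, s, p, s, l)
Total nodes = 7 + 4 + 8 + 7 + 7 + 3 + 5 = 41

41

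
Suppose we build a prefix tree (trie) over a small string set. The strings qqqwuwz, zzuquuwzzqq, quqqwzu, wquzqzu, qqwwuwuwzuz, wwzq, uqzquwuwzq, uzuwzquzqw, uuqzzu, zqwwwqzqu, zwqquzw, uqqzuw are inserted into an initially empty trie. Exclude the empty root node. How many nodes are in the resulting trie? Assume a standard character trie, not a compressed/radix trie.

Trace insertions, counting only characters that open a new branch:
  "qqqwuwz" → 7 new (q, q, q, w, u, w, z)
  "zzuquuwzzqq" → 11 new (z, z, u, q, u, u, w, z, z, q, q)
  "quqqwzu" → prefix "q" already present; 6 new (u, q, q, w, z, u)
  "wquzqzu" → 7 new (w, q, u, z, q, z, u)
  "qqwwuwuwzuz" → prefix "qq" already present; 9 new (w, w, u, w, u, w, z, u, z)
  "wwzq" → prefix "w" already present; 3 new (w, z, q)
  "uqzquwuwzq" → 10 new (u, q, z, q, u, w, u, w, z, q)
  "uzuwzquzqw" → prefix "u" already present; 9 new (z, u, w, z, q, u, z, q, w)
  "uuqzzu" → prefix "u" already present; 5 new (u, q, z, z, u)
  "zqwwwqzqu" → prefix "z" already present; 8 new (q, w, w, w, q, z, q, u)
  "zwqquzw" → prefix "z" already present; 6 new (w, q, q, u, z, w)
  "uqqzuw" → prefix "uq" already present; 4 new (q, z, u, w)
Total nodes = 7 + 11 + 6 + 7 + 9 + 3 + 10 + 9 + 5 + 8 + 6 + 4 = 85

85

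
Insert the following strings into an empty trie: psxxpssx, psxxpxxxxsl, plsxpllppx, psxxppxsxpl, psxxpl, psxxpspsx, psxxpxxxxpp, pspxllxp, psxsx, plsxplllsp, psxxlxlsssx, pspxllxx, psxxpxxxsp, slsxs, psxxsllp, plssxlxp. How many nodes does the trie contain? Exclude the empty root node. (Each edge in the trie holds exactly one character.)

Insert word by word; a character creates a node only if that edge doesn't already exist:
  "psxxpssx" → 8 new (p, s, x, x, p, s, s, x)
  "psxxpxxxxsl" → prefix "psxxp" already present; 6 new (x, x, x, x, s, l)
  "plsxpllppx" → prefix "p" already present; 9 new (l, s, x, p, l, l, p, p, x)
  "psxxppxsxpl" → prefix "psxxp" already present; 6 new (p, x, s, x, p, l)
  "psxxpl" → prefix "psxxp" already present; 1 new (l)
  "psxxpspsx" → prefix "psxxps" already present; 3 new (p, s, x)
  "psxxpxxxxpp" → prefix "psxxpxxxx" already present; 2 new (p, p)
  "pspxllxp" → prefix "ps" already present; 6 new (p, x, l, l, x, p)
  "psxsx" → prefix "psx" already present; 2 new (s, x)
  "plsxplllsp" → prefix "plsxpll" already present; 3 new (l, s, p)
  "psxxlxlsssx" → prefix "psxx" already present; 7 new (l, x, l, s, s, s, x)
  "pspxllxx" → prefix "pspxllx" already present; 1 new (x)
  "psxxpxxxsp" → prefix "psxxpxxx" already present; 2 new (s, p)
  "slsxs" → 5 new (s, l, s, x, s)
  "psxxsllp" → prefix "psxx" already present; 4 new (s, l, l, p)
  "plssxlxp" → prefix "pls" already present; 5 new (s, x, l, x, p)
Total nodes = 8 + 6 + 9 + 6 + 1 + 3 + 2 + 6 + 2 + 3 + 7 + 1 + 2 + 5 + 4 + 5 = 70

70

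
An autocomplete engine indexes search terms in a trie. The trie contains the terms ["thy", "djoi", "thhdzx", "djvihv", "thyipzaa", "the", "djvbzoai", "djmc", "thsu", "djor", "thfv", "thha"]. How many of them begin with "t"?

7

Traverse to the node for "t", then collect every word in that subtree.
Matches: "the", "thfv", "thha", "thhdzx", "thsu", "thy", "thyipzaa"
Count: 7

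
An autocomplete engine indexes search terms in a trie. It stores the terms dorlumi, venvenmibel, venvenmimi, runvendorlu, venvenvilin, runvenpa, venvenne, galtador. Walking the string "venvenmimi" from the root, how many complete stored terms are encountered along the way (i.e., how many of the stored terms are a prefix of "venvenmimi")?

Check each prefix of "venvenmimi" against the stored set — each match is an end-marker on the path.
Prefixes of the query that are stored words: "venvenmimi"
Count: 1

1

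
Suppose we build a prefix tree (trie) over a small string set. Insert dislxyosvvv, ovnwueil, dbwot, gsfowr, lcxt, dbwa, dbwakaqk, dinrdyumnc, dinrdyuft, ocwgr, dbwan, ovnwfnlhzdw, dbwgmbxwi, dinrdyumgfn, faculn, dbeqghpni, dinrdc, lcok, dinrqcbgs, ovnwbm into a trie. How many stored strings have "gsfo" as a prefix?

1

Traverse to the node for "gsfo", then collect every word in that subtree.
Matches: "gsfowr"
Count: 1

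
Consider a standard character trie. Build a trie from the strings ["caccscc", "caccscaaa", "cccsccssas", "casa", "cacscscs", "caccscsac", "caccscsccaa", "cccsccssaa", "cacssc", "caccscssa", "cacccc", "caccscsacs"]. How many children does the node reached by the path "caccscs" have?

3

Walk "caccscs" from the root, arriving at one node.
Distinct next characters after "caccscs": a, c, s.
That node has 3 child edges.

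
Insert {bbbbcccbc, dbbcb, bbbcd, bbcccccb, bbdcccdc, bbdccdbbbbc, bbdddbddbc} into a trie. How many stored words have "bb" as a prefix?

6

Traverse to the node for "bb", then collect every word in that subtree.
Matches: "bbbbcccbc", "bbbcd", "bbcccccb", "bbdcccdc", "bbdccdbbbbc", "bbdddbddbc"
Count: 6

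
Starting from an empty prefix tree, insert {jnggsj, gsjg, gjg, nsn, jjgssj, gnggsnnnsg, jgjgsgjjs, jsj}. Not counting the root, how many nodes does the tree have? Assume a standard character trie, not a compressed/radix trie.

For each word, the new-node count is its length minus the longest prefix already in the trie:
  "jnggsj" → 6 new (j, n, g, g, s, j)
  "gsjg" → 4 new (g, s, j, g)
  "gjg" → prefix "g" already present; 2 new (j, g)
  "nsn" → 3 new (n, s, n)
  "jjgssj" → prefix "j" already present; 5 new (j, g, s, s, j)
  "gnggsnnnsg" → prefix "g" already present; 9 new (n, g, g, s, n, n, n, s, g)
  "jgjgsgjjs" → prefix "j" already present; 8 new (g, j, g, s, g, j, j, s)
  "jsj" → prefix "j" already present; 2 new (s, j)
Total nodes = 6 + 4 + 2 + 3 + 5 + 9 + 8 + 2 = 39

39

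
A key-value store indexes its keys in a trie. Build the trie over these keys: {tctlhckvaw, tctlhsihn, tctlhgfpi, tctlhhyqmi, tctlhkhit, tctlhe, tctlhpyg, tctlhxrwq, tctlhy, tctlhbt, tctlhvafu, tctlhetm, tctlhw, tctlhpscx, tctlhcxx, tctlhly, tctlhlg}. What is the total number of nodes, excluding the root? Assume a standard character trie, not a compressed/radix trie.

Trace insertions, counting only characters that open a new branch:
  "tctlhckvaw" → 10 new (t, c, t, l, h, c, k, v, a, w)
  "tctlhsihn" → prefix "tctlh" already present; 4 new (s, i, h, n)
  "tctlhgfpi" → prefix "tctlh" already present; 4 new (g, f, p, i)
  "tctlhhyqmi" → prefix "tctlh" already present; 5 new (h, y, q, m, i)
  "tctlhkhit" → prefix "tctlh" already present; 4 new (k, h, i, t)
  "tctlhe" → prefix "tctlh" already present; 1 new (e)
  "tctlhpyg" → prefix "tctlh" already present; 3 new (p, y, g)
  "tctlhxrwq" → prefix "tctlh" already present; 4 new (x, r, w, q)
  "tctlhy" → prefix "tctlh" already present; 1 new (y)
  "tctlhbt" → prefix "tctlh" already present; 2 new (b, t)
  "tctlhvafu" → prefix "tctlh" already present; 4 new (v, a, f, u)
  "tctlhetm" → prefix "tctlhe" already present; 2 new (t, m)
  "tctlhw" → prefix "tctlh" already present; 1 new (w)
  "tctlhpscx" → prefix "tctlhp" already present; 3 new (s, c, x)
  "tctlhcxx" → prefix "tctlhc" already present; 2 new (x, x)
  "tctlhly" → prefix "tctlh" already present; 2 new (l, y)
  "tctlhlg" → prefix "tctlhl" already present; 1 new (g)
Total nodes = 10 + 4 + 4 + 5 + 4 + 1 + 3 + 4 + 1 + 2 + 4 + 2 + 1 + 3 + 2 + 2 + 1 = 53

53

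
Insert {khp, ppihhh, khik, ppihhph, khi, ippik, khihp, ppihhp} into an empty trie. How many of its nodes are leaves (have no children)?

A leaf is a node with no children — equivalently, the end of a word that is not a proper prefix of any other stored word.
Those words: "ippik", "khihp", "khik", "khp", "ppihhh", "ppihhph"
Leaf count: 6

6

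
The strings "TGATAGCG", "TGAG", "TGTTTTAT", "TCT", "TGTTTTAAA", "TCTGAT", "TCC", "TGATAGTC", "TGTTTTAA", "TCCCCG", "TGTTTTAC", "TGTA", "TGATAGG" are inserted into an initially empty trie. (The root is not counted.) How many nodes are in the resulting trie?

31

Insert word by word; a character creates a node only if that edge doesn't already exist:
  "TGATAGCG" → 8 new (T, G, A, T, A, G, C, G)
  "TGAG" → prefix "TGA" already present; 1 new (G)
  "TGTTTTAT" → prefix "TG" already present; 6 new (T, T, T, T, A, T)
  "TCT" → prefix "T" already present; 2 new (C, T)
  "TGTTTTAAA" → prefix "TGTTTTA" already present; 2 new (A, A)
  "TCTGAT" → prefix "TCT" already present; 3 new (G, A, T)
  "TCC" → prefix "TC" already present; 1 new (C)
  "TGATAGTC" → prefix "TGATAG" already present; 2 new (T, C)
  "TGTTTTAA" → prefix "TGTTTTAA" already present; 0 new (none)
  "TCCCCG" → prefix "TCC" already present; 3 new (C, C, G)
  "TGTTTTAC" → prefix "TGTTTTA" already present; 1 new (C)
  "TGTA" → prefix "TGT" already present; 1 new (A)
  "TGATAGG" → prefix "TGATAG" already present; 1 new (G)
Total nodes = 8 + 1 + 6 + 2 + 2 + 3 + 1 + 2 + 0 + 3 + 1 + 1 + 1 = 31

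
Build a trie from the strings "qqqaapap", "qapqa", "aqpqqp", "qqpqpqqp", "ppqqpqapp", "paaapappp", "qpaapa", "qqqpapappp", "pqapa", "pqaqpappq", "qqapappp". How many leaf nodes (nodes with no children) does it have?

11

A leaf is a node with no children — equivalently, the end of a word that is not a proper prefix of any other stored word.
Those words: "aqpqqp", "paaapappp", "ppqqpqapp", "pqapa", "pqaqpappq", "qapqa", "qpaapa", "qqapappp", "qqpqpqqp", "qqqaapap", "qqqpapappp"
Leaf count: 11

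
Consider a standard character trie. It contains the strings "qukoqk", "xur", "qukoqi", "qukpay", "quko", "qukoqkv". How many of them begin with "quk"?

5

Walk to "quk"; the words in its subtree are exactly those with that prefix.
Words under "quk": quko, qukoqi, qukoqk, qukoqkv, qukpay
Count: 5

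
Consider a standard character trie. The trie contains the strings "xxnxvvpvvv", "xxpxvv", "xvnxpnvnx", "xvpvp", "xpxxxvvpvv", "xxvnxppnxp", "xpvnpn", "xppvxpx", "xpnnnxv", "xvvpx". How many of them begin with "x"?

Filter for entries beginning with "x":
Words under "x": xpnnnxv, xppvxpx, xpvnpn, xpxxxvvpvv, xvnxpnvnx, xvpvp, xvvpx, xxnxvvpvvv, xxpxvv, xxvnxppnxp
Count: 10

10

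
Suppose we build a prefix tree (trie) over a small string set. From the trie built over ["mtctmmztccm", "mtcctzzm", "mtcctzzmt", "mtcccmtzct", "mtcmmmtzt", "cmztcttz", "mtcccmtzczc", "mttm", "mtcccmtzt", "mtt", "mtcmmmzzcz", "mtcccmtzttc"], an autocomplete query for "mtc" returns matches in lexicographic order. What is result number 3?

Words with prefix "mtc", in lexicographic order: "mtcccmtzct", "mtcccmtzczc", "mtcccmtzt", "mtcccmtzttc", "mtcctzzm", "mtcctzzmt", "mtcmmmtzt", "mtcmmmzzcz", "mtctmmztccm"
Position 3: mtcccmtzt

mtcccmtzt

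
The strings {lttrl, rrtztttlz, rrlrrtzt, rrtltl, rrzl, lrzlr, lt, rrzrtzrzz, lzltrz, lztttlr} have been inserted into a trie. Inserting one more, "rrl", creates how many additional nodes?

Every character of "rrl" already lies on an existing path (it is a prefix of some stored word).
No new nodes are needed: 0.

0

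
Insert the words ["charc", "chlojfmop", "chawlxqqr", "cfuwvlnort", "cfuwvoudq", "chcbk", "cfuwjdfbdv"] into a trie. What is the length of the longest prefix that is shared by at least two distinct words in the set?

The deepest shared node is where two words last agree before diverging.
"cfuwvlnort" and "cfuwvoudq" agree on "cfuwv" (5 characters) before diverging; nothing deeper is shared.
Longest shared-prefix length: 5

5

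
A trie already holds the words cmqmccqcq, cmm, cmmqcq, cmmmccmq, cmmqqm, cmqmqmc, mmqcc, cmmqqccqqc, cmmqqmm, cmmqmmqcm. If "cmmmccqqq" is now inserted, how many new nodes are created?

"cmmmcc" is already a path in the trie; the remaining "qqq" must be added.
New nodes needed: |"cmmmccqqq"| − 6 = 9 − 6 = 3.

3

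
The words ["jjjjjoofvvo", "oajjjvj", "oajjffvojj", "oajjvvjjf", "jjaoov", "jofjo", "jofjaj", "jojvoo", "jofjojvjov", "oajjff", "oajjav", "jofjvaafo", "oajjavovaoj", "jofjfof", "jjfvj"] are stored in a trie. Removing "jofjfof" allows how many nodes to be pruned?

3

A node on "jofjfof"'s path can go only if nothing else ends at it or branches off below it.
The suffix "fof" (3 nodes) is used only by "jofjfof"; the node for "jofj" still has the child "o", so pruning stops there.
Nodes removed: 3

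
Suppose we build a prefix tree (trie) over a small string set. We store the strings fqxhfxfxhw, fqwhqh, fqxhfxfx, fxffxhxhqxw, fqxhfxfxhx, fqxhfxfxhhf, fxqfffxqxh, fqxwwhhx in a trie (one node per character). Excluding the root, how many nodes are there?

40

Trie structure (* marks end of a word):
(root)
└─ f
   ├─ q
   │  ├─ w
   │  │  └─ h
   │  │     └─ q
   │  │        └─ h *
   │  └─ x
   │     ├─ h
   │     │  └─ f
   │     │     └─ x
   │     │        └─ f
   │     │           └─ x *
   │     │              └─ h
   │     │                 ├─ h
   │     │                 │  └─ f *
   │     │                 ├─ w *
   │     │                 └─ x *
   │     └─ w
   │        └─ w
   │           └─ h
   │              └─ h
   │                 └─ x *
   └─ x
      ├─ f
      │  └─ f
      │     └─ x
      │        └─ h
      │           └─ x
      │              └─ h
      │                 └─ q
      │                    └─ x
      │                       └─ w *
      └─ q
         └─ f
            └─ f
               └─ f
                  └─ x
                     └─ q
                        └─ x
                           └─ h *
Counting every labelled node above: 40.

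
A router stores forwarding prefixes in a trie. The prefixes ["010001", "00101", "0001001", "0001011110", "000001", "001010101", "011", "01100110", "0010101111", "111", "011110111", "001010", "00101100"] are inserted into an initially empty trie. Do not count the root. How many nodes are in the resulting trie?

Insert word by word; a character creates a node only if that edge doesn't already exist:
  "010001" → 6 new (0, 1, 0, 0, 0, 1)
  "00101" → prefix "0" already present; 4 new (0, 1, 0, 1)
  "0001001" → prefix "00" already present; 5 new (0, 1, 0, 0, 1)
  "0001011110" → prefix "00010" already present; 5 new (1, 1, 1, 1, 0)
  "000001" → prefix "000" already present; 3 new (0, 0, 1)
  "001010101" → prefix "00101" already present; 4 new (0, 1, 0, 1)
  "011" → prefix "01" already present; 1 new (1)
  "01100110" → prefix "011" already present; 5 new (0, 0, 1, 1, 0)
  "0010101111" → prefix "0010101" already present; 3 new (1, 1, 1)
  "111" → 3 new (1, 1, 1)
  "011110111" → prefix "011" already present; 6 new (1, 1, 0, 1, 1, 1)
  "001010" → prefix "001010" already present; 0 new (none)
  "00101100" → prefix "00101" already present; 3 new (1, 0, 0)
Total nodes = 6 + 4 + 5 + 5 + 3 + 4 + 1 + 5 + 3 + 3 + 6 + 0 + 3 = 48

48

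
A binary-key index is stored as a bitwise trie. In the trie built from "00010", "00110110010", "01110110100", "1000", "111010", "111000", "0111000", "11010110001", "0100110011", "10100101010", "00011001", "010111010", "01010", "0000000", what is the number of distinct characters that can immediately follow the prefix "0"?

The children of the "0" node are the distinct next characters among strings starting with "0".
Distinct next characters after "0": 0, 1.
That node has 2 child edges.

2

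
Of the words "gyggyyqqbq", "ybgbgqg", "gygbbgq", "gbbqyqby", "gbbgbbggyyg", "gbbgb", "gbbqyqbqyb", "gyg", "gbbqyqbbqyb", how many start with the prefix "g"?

Traverse to the node for "g", then collect every word in that subtree.
Matches: "gbbgb", "gbbgbbggyyg", "gbbqyqbbqyb", "gbbqyqbqyb", "gbbqyqby", "gyg", "gygbbgq", "gyggyyqqbq"
Count: 8

8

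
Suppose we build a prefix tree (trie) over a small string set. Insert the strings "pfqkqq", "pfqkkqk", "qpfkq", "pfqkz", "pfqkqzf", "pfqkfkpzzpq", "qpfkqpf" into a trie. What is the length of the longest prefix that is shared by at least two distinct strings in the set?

5

Equivalently: take the maximum, over all pairs, of their longest common prefix length.
e.g. "pfqkqq" and "pfqkqzf" share the prefix "pfqkq" of length 5; no pair shares a longer one.
Longest shared-prefix length: 5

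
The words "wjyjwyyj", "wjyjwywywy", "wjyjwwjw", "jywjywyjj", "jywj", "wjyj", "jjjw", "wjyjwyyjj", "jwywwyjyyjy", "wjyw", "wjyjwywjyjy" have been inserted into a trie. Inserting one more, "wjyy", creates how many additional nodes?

1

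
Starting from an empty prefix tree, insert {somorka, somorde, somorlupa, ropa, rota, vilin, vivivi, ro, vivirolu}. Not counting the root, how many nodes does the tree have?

32

Trace insertions, counting only characters that open a new branch:
  "somorka" → 7 new (s, o, m, o, r, k, a)
  "somorde" → prefix "somor" already present; 2 new (d, e)
  "somorlupa" → prefix "somor" already present; 4 new (l, u, p, a)
  "ropa" → 4 new (r, o, p, a)
  "rota" → prefix "ro" already present; 2 new (t, a)
  "vilin" → 5 new (v, i, l, i, n)
  "vivivi" → prefix "vi" already present; 4 new (v, i, v, i)
  "ro" → prefix "ro" already present; 0 new (none)
  "vivirolu" → prefix "vivi" already present; 4 new (r, o, l, u)
Total nodes = 7 + 2 + 4 + 4 + 2 + 5 + 4 + 0 + 4 = 32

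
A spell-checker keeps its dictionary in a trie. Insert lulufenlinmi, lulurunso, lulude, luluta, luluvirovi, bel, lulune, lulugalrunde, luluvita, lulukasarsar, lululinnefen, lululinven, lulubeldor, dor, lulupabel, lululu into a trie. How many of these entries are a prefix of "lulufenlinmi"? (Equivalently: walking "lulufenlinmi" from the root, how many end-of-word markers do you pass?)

1

Traverse "lulufenlinmi" character by character; count nodes along the way that are marked as word ends.
Prefixes of the query that are stored words: "lulufenlinmi"
Count: 1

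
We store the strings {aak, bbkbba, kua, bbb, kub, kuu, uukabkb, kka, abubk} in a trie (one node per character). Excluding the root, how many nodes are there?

28

For each word, the new-node count is its length minus the longest prefix already in the trie:
  "aak" → 3 new (a, a, k)
  "bbkbba" → 6 new (b, b, k, b, b, a)
  "kua" → 3 new (k, u, a)
  "bbb" → prefix "bb" already present; 1 new (b)
  "kub" → prefix "ku" already present; 1 new (b)
  "kuu" → prefix "ku" already present; 1 new (u)
  "uukabkb" → 7 new (u, u, k, a, b, k, b)
  "kka" → prefix "k" already present; 2 new (k, a)
  "abubk" → prefix "a" already present; 4 new (b, u, b, k)
Total nodes = 3 + 6 + 3 + 1 + 1 + 1 + 7 + 2 + 4 = 28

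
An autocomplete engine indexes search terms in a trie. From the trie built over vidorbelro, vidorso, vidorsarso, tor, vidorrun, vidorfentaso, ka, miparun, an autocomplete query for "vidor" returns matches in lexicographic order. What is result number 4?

vidorsarso

Words with prefix "vidor", in lexicographic order: "vidorbelro", "vidorfentaso", "vidorrun", "vidorsarso", "vidorso"
Position 4: vidorsarso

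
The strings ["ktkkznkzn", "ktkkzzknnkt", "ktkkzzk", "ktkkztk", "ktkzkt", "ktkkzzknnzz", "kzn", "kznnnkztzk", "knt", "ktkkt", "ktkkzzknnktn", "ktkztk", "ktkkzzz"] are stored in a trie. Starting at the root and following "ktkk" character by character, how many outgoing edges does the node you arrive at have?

2

Follow the path "ktkk" to its node, then look at its outgoing edges.
Characters that immediately follow "ktkk" among the stored strings: {t, z}.
That node has 2 child edges.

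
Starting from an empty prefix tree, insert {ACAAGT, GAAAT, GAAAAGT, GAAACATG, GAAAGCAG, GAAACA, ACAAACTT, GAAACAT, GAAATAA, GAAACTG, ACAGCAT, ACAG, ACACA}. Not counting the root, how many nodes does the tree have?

Trace insertions, counting only characters that open a new branch:
  "ACAAGT" → 6 new (A, C, A, A, G, T)
  "GAAAT" → 5 new (G, A, A, A, T)
  "GAAAAGT" → prefix "GAAA" already present; 3 new (A, G, T)
  "GAAACATG" → prefix "GAAA" already present; 4 new (C, A, T, G)
  "GAAAGCAG" → prefix "GAAA" already present; 4 new (G, C, A, G)
  "GAAACA" → prefix "GAAACA" already present; 0 new (none)
  "ACAAACTT" → prefix "ACAA" already present; 4 new (A, C, T, T)
  "GAAACAT" → prefix "GAAACAT" already present; 0 new (none)
  "GAAATAA" → prefix "GAAAT" already present; 2 new (A, A)
  "GAAACTG" → prefix "GAAAC" already present; 2 new (T, G)
  "ACAGCAT" → prefix "ACA" already present; 4 new (G, C, A, T)
  "ACAG" → prefix "ACAG" already present; 0 new (none)
  "ACACA" → prefix "ACA" already present; 2 new (C, A)
Total nodes = 6 + 5 + 3 + 4 + 4 + 0 + 4 + 0 + 2 + 2 + 4 + 0 + 2 = 36

36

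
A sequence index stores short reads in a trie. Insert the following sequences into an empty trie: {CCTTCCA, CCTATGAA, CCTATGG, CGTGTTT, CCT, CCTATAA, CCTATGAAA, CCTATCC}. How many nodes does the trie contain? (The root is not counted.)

24

Trie structure (* marks end of a word):
(root)
└─ C
   ├─ C
   │  └─ T *
   │     ├─ A
   │     │  └─ T
   │     │     ├─ A
   │     │     │  └─ A *
   │     │     ├─ C
   │     │     │  └─ C *
   │     │     └─ G
   │     │        ├─ A
   │     │        │  └─ A *
   │     │        │     └─ A *
   │     │        └─ G *
   │     └─ T
   │        └─ C
   │           └─ C
   │              └─ A *
   └─ G
      └─ T
         └─ G
            └─ T
               └─ T
                  └─ T *
Counting every labelled node above: 24.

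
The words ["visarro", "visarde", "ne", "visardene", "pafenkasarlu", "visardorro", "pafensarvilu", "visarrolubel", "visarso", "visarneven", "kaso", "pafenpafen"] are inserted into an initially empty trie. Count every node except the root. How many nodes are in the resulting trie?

57

Insert word by word; a character creates a node only if that edge doesn't already exist:
  "visarro" → 7 new (v, i, s, a, r, r, o)
  "visarde" → prefix "visar" already present; 2 new (d, e)
  "ne" → 2 new (n, e)
  "visardene" → prefix "visarde" already present; 2 new (n, e)
  "pafenkasarlu" → 12 new (p, a, f, e, n, k, a, s, a, r, l, u)
  "visardorro" → prefix "visard" already present; 4 new (o, r, r, o)
  "pafensarvilu" → prefix "pafen" already present; 7 new (s, a, r, v, i, l, u)
  "visarrolubel" → prefix "visarro" already present; 5 new (l, u, b, e, l)
  "visarso" → prefix "visar" already present; 2 new (s, o)
  "visarneven" → prefix "visar" already present; 5 new (n, e, v, e, n)
  "kaso" → 4 new (k, a, s, o)
  "pafenpafen" → prefix "pafen" already present; 5 new (p, a, f, e, n)
Total nodes = 7 + 2 + 2 + 2 + 12 + 4 + 7 + 5 + 2 + 5 + 4 + 5 = 57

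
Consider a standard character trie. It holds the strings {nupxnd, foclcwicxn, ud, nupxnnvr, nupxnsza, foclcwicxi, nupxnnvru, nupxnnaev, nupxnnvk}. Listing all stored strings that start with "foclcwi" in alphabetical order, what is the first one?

foclcwicxi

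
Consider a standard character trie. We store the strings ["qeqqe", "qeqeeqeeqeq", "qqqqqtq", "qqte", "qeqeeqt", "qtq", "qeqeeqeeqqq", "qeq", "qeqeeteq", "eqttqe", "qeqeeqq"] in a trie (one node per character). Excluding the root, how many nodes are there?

36

For each word, the new-node count is its length minus the longest prefix already in the trie:
  "qeqqe" → 5 new (q, e, q, q, e)
  "qeqeeqeeqeq" → prefix "qeq" already present; 8 new (e, e, q, e, e, q, e, q)
  "qqqqqtq" → prefix "q" already present; 6 new (q, q, q, q, t, q)
  "qqte" → prefix "qq" already present; 2 new (t, e)
  "qeqeeqt" → prefix "qeqeeq" already present; 1 new (t)
  "qtq" → prefix "q" already present; 2 new (t, q)
  "qeqeeqeeqqq" → prefix "qeqeeqeeq" already present; 2 new (q, q)
  "qeq" → prefix "qeq" already present; 0 new (none)
  "qeqeeteq" → prefix "qeqee" already present; 3 new (t, e, q)
  "eqttqe" → 6 new (e, q, t, t, q, e)
  "qeqeeqq" → prefix "qeqeeq" already present; 1 new (q)
Total nodes = 5 + 8 + 6 + 2 + 1 + 2 + 2 + 0 + 3 + 6 + 1 = 36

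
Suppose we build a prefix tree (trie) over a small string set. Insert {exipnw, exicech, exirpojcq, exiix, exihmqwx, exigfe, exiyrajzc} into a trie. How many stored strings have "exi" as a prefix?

7

Walk to "exi"; the words in its subtree are exactly those with that prefix.
Words under "exi": exicech, exigfe, exihmqwx, exiix, exipnw, exirpojcq, exiyrajzc
Count: 7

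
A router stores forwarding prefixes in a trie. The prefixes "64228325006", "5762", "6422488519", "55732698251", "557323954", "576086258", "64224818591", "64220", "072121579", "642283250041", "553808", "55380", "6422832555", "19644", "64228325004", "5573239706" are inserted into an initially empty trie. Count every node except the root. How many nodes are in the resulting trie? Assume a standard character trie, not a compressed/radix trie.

72

Count nodes per top-level branch (shared prefixes stored once):
  '0'-branch (072121579): 9 nodes
  '1'-branch (19644): 5 nodes
  '5'-branch (55380, 553808, 557323954, 5573239706, 55732698251, 576086258, 5762): 31 nodes
  '6'-branch (64220, 64224818591, 6422488519, 64228325004, 642283250041, 64228325006, 6422832555): 27 nodes
Sum: 72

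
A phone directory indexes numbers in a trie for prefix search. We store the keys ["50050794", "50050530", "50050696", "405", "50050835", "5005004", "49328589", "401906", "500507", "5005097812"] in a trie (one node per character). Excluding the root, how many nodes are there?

38

Trie structure (* marks end of a word):
(root)
├─ 4
│  ├─ 0
│  │  ├─ 1
│  │  │  └─ 9
│  │  │     └─ 0
│  │  │        └─ 6 *
│  │  └─ 5 *
│  └─ 9
│     └─ 3
│        └─ 2
│           └─ 8
│              └─ 5
│                 └─ 8
│                    └─ 9 *
└─ 5
   └─ 0
      └─ 0
         └─ 5
            └─ 0
               ├─ 0
               │  └─ 4 *
               ├─ 5
               │  └─ 3
               │     └─ 0 *
               ├─ 6
               │  └─ 9
               │     └─ 6 *
               ├─ 7 *
               │  └─ 9
               │     └─ 4 *
               ├─ 8
               │  └─ 3
               │     └─ 5 *
               └─ 9
                  └─ 7
                     └─ 8
                        └─ 1
                           └─ 2 *
Counting every labelled node above: 38.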